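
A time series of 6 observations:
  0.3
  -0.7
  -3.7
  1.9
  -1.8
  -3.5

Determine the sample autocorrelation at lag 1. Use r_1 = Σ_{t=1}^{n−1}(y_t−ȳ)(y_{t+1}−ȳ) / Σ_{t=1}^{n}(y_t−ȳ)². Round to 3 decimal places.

-0.363

Mean ȳ = (0.3 − 0.7 − 3.7 + 1.9 − 1.8 − 3.5)/6 = -1.2500
Deviations from mean: 1.5500, 0.5500, -2.4500, 3.1500, -0.5500, -2.2500
Σ(y_t−ȳ)(y_{t+1}−ȳ) = (0.8525) + (-1.3475) + (-7.7175) + (-1.7325) + (1.2375) = -8.7075
Denominator Σ(y_t−ȳ)² = 23.9950
r_1 = -8.7075 / 23.9950 = -0.363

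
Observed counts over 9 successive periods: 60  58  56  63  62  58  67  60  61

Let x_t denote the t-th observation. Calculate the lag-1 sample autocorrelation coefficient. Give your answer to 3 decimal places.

-0.220

Mean x̄ = (60 + 58 + 56 + 63 + 62 + 58 + 67 + 60 + 61)/9 = 60.5556
Numerator Σ_{t=1}^{8}(x_t−x̄)(x_{t+1}−x̄) = -18.5309
Denominator Σ(x_t−x̄)² = 84.2222
r_1 = -18.5309 / 84.2222 = -0.220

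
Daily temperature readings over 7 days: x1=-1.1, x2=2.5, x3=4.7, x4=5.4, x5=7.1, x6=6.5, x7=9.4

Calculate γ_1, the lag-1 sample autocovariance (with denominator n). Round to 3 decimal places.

Mean x̄ = (-1.1 + 2.5 + 4.7 + 5.4 + 7.1 + 6.5 + 9.4)/7 = 4.9286
Deviations: -6.0286, -2.4286, -0.2286, 0.4714, 2.1714, 1.5714, 4.4714
Σ_{t=1}^{6}(x_t−x̄)(x_{t+1}−x̄) = 26.5506
γ_1 = 26.5506 / 7 = 3.793

3.793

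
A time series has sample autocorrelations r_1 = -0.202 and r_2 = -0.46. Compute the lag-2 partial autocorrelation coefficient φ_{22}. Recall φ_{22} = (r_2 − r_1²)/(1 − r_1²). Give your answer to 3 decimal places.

-0.522

φ_{22} = (r_2 − r_1²) / (1 − r_1²)
r_1² = (-0.202)² = 0.040804
Numerator = -0.46 − 0.0408 = -0.5008; denominator = 1 − 0.0408 = 0.9592
φ_{22} = -0.5008 / 0.9592 = -0.522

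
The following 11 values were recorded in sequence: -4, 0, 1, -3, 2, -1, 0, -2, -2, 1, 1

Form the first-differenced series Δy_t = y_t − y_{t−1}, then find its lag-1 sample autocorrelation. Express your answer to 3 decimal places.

First differences Δy: 4, 1, -4, 5, -3, 1, -2, 0, 3, 0
Mean of differences = 0.5000
Numerator Σ(Δy_t−Δȳ)(Δy_{t+1}−Δȳ) = -40.7500
Denominator Σ(Δy_t−Δȳ)² = 78.5000
r_1(Δy) = -40.7500 / 78.5000 = -0.519

-0.519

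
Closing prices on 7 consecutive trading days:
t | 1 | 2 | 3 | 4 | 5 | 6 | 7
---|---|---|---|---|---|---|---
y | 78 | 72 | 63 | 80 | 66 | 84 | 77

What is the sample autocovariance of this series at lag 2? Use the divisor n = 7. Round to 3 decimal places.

Mean ȳ = (78 + 72 + 63 + 80 + 66 + 84 + 77)/7 = 74.2857
Deviations: 3.7143, -2.2857, -11.2857, 5.7143, -8.2857, 9.7143, 2.7143
Σ_{t=1}^{5}(y_t−ȳ)(y_{t+2}−ȳ) = 71.5510
γ_2 = 71.5510 / 7 = 10.222

10.222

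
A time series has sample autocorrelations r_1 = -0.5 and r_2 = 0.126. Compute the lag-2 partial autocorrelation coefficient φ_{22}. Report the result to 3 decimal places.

-0.165

φ_{22} = (r_2 − r_1²) / (1 − r_1²)
r_1² = (-0.5)² = 0.25
Numerator = 0.126 − 0.2500 = -0.1240; denominator = 1 − 0.2500 = 0.7500
φ_{22} = -0.1240 / 0.7500 = -0.165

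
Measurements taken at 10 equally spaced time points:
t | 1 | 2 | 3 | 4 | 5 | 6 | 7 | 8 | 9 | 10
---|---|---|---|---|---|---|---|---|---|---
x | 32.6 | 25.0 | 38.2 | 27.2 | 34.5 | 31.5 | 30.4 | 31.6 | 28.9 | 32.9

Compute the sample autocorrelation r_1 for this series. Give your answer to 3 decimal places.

-0.778

Mean x̄ = (32.6 + 25.0 + 38.2 + 27.2 + 34.5 + 31.5 + 30.4 + 31.6 + 28.9 + 32.9)/10 = 31.2800
Numerator Σ_{t=1}^{9}(x_t−x̄)(x_{t+1}−x̄) = -97.5024
Denominator Σ(x_t−x̄)² = 125.2960
r_1 = -97.5024 / 125.2960 = -0.778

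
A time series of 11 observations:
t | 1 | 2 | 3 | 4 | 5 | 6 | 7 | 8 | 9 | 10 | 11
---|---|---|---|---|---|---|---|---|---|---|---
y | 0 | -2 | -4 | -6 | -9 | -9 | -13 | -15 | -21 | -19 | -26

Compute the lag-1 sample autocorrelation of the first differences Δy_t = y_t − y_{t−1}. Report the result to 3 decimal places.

-0.688

First differences Δy: -2, -2, -2, -3, 0, -4, -2, -6, 2, -7
Mean of differences = -2.6000
Numerator Σ(Δy_t−Δȳ)(Δy_{t+1}−Δȳ) = -42.9600
Denominator Σ(Δy_t−Δȳ)² = 62.4000
r_1(Δy) = -42.9600 / 62.4000 = -0.688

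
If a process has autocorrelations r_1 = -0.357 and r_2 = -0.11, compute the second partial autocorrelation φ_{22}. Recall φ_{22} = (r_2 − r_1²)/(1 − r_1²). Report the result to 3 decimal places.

φ_{22} = (r_2 − r_1²) / (1 − r_1²)
r_1² = (-0.357)² = 0.127449
Numerator = -0.11 − 0.1274 = -0.2374; denominator = 1 − 0.1274 = 0.8726
φ_{22} = -0.2374 / 0.8726 = -0.272

-0.272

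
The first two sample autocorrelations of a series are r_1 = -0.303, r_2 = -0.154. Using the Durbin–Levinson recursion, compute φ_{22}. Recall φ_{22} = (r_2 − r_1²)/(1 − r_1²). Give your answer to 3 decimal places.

-0.271

φ_{22} = (r_2 − r_1²) / (1 − r_1²)
r_1² = (-0.303)² = 0.091809
Numerator = -0.154 − 0.0918 = -0.2458; denominator = 1 − 0.0918 = 0.9082
φ_{22} = -0.2458 / 0.9082 = -0.271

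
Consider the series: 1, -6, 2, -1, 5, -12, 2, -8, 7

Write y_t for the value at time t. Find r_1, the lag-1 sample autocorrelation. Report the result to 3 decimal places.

Mean ȳ = (1 − 6 + 2 − 1 + 5 − 12 + 2 − 8 + 7)/9 = -1.1111
Numerator Σ_{t=1}^{8}(y_t−ȳ)(y_{t+1}−ȳ) = -202.2346
Denominator Σ(y_t−ȳ)² = 316.8889
r_1 = -202.2346 / 316.8889 = -0.638

-0.638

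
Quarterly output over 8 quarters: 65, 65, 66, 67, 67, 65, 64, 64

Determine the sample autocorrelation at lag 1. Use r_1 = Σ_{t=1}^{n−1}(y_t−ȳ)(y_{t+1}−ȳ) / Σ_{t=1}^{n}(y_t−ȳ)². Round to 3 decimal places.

Mean ȳ = (65 + 65 + 66 + 67 + 67 + 65 + 64 + 64)/8 = 65.3750
Deviations from mean: -0.3750, -0.3750, 0.6250, 1.6250, 1.6250, -0.3750, -1.3750, -1.3750
Σ(y_t−ȳ)(y_{t+1}−ȳ) = (0.1406) + (-0.2344) + (1.0156) + (2.6406) + (-0.6094) + (0.5156) + (1.8906) = 5.3594
Denominator Σ(y_t−ȳ)² = 9.8750
r_1 = 5.3594 / 9.8750 = 0.543

0.543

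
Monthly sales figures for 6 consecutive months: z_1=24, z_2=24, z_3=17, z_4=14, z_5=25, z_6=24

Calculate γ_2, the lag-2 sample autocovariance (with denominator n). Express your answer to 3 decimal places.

-11.093

Mean z̄ = (24 + 24 + 17 + 14 + 25 + 24)/6 = 21.3333
Σ_{t=1}^{4}(z_t−z̄)(z_{t+2}−z̄) = -66.5556
γ_2 = -66.5556 / 6 = -11.093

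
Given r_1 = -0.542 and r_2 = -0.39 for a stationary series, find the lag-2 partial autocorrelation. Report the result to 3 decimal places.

φ_{22} = (r_2 − r_1²) / (1 − r_1²)
r_1² = (-0.542)² = 0.293764
Numerator = -0.39 − 0.2938 = -0.6838; denominator = 1 − 0.2938 = 0.7062
φ_{22} = -0.6838 / 0.7062 = -0.968

-0.968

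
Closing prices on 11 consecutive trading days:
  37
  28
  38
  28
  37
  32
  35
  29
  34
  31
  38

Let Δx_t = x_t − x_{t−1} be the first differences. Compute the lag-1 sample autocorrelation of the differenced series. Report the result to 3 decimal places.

-0.824

First differences Δx: -9, 10, -10, 9, -5, 3, -6, 5, -3, 7
Mean of differences = 0.1000
Numerator Σ(Δx_t−Δx̄)(Δx_{t+1}−Δx̄) = -424.3100
Denominator Σ(Δx_t−Δx̄)² = 514.9000
r_1(Δx) = -424.3100 / 514.9000 = -0.824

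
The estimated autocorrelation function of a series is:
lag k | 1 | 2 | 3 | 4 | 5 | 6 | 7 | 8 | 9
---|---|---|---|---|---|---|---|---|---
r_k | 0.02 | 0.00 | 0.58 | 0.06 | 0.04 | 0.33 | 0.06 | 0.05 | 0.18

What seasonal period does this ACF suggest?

3

The largest autocorrelation is r_3 = 0.58, with weaker echoes at lags 6 (0.33) and 9 (0.18); the remaining lags stay at or below 0.06.
The dominant spike at lag 3 indicates a seasonal period of 3.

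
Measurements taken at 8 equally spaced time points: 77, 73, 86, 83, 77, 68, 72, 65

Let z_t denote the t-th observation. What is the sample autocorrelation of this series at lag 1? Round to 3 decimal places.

0.321

Mean z̄ = (77 + 73 + 86 + 83 + 77 + 68 + 72 + 65)/8 = 75.1250
Deviations from mean: 1.8750, -2.1250, 10.8750, 7.8750, 1.8750, -7.1250, -3.1250, -10.1250
Σ(z_t−z̄)(z_{t+1}−z̄) = (-3.9844) + (-23.1094) + (85.6406) + (14.7656) + (-13.3594) + (22.2656) + (31.6406) = 113.8594
Denominator Σ(z_t−z̄)² = 354.8750
r_1 = 113.8594 / 354.8750 = 0.321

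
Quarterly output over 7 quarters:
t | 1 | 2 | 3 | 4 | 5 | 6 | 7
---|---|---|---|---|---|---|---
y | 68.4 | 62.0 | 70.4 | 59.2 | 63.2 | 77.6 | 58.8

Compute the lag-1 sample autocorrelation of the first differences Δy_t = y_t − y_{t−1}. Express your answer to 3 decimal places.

First differences Δy: -6.4, 8.4, -11.2, 4.0, 14.4, -18.8
Mean of differences = -1.6000
Numerator Σ(Δy_t−Δȳ)(Δy_{t+1}−Δȳ) = -383.3600
Denominator Σ(Δy_t−Δȳ)² = 798.4000
r_1(Δy) = -383.3600 / 798.4000 = -0.480

-0.480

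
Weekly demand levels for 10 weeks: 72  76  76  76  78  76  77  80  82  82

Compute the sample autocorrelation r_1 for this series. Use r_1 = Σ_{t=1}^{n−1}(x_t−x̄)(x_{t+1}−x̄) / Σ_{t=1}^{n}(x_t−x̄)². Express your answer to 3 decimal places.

Mean x̄ = (72 + 76 + 76 + 76 + 78 + 76 + 77 + 80 + 82 + 82)/10 = 77.5000
Numerator Σ_{t=1}^{9}(x_t−x̄)(x_{t+1}−x̄) = 42.2500
Denominator Σ(x_t−x̄)² = 86.5000
r_1 = 42.2500 / 86.5000 = 0.488

0.488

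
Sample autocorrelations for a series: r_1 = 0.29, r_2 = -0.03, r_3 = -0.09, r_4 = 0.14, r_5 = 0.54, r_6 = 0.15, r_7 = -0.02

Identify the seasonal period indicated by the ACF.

5

The largest autocorrelation is r_5 = 0.54; the remaining lags stay at or below 0.29.
The dominant spike at lag 5 indicates a seasonal period of 5.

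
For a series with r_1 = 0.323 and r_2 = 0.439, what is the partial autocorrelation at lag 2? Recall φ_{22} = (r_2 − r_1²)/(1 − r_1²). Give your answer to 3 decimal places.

φ_{22} = (r_2 − r_1²) / (1 − r_1²)
r_1² = (0.323)² = 0.104329
Numerator = 0.439 − 0.1043 = 0.3347; denominator = 1 − 0.1043 = 0.8957
φ_{22} = 0.3347 / 0.8957 = 0.374

0.374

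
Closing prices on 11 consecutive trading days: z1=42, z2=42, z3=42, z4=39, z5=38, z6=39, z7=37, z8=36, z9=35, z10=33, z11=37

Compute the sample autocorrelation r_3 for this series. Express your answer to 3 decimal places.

Mean z̄ = (42 + 42 + 42 + 39 + 38 + 39 + 37 + 36 + 35 + 33 + 37)/11 = 38.1818
Numerator Σ_{t=1}^{8}(z_t−z̄)(z_{t+3}−z̄) = 11.0826
Denominator Σ(z_t−z̄)² = 89.6364
r_3 = 11.0826 / 89.6364 = 0.124

0.124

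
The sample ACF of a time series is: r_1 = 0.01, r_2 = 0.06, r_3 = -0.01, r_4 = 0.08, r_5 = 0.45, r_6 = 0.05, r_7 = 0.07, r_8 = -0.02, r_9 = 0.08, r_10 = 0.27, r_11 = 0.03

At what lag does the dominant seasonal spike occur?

5

The largest autocorrelation is r_5 = 0.45, with a weaker echo at lag 10 (0.27); the remaining lags stay at or below 0.08.
The dominant spike at lag 5 indicates a seasonal period of 5.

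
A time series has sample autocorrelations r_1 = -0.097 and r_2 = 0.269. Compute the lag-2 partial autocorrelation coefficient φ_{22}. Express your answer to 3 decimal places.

φ_{22} = (r_2 − r_1²) / (1 − r_1²)
r_1² = (-0.097)² = 0.009409
Numerator = 0.269 − 0.0094 = 0.2596; denominator = 1 − 0.0094 = 0.9906
φ_{22} = 0.2596 / 0.9906 = 0.262

0.262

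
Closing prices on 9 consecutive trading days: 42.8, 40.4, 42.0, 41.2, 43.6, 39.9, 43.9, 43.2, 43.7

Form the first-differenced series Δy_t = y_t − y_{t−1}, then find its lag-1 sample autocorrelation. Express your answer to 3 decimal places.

First differences Δy: -2.4, 1.6, -0.8, 2.4, -3.7, 4.0, -0.7, 0.5
Mean of differences = 0.1125
Numerator Σ(Δy_t−Δȳ)(Δy_{t+1}−Δȳ) = -34.1977
Denominator Σ(Δy_t−Δȳ)² = 45.0488
r_1(Δy) = -34.1977 / 45.0488 = -0.759

-0.759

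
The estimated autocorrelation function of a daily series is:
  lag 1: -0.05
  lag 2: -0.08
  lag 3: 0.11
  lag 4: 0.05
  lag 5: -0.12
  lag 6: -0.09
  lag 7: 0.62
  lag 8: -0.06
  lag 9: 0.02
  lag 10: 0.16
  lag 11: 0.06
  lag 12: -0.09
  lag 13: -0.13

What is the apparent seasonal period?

7

The largest autocorrelation is r_7 = 0.62; the remaining lags stay at or below 0.16.
The dominant spike at lag 7 indicates a seasonal period of 7.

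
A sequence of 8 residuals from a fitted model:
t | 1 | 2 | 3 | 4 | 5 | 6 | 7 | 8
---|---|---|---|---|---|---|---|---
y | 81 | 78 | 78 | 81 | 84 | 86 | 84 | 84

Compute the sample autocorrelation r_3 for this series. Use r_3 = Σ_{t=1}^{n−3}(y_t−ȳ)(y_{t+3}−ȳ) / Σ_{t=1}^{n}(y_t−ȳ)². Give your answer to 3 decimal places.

Mean ȳ = (81 + 78 + 78 + 81 + 84 + 86 + 84 + 84)/8 = 82.0000
Deviations from mean: -1.0000, -4.0000, -4.0000, -1.0000, 2.0000, 4.0000, 2.0000, 2.0000
Numerator Σ_{t=1}^{5}(y_t−ȳ)(y_{t+3}−ȳ) = -21.0000
Denominator Σ(y_t−ȳ)² = 62.0000
r_3 = -21.0000 / 62.0000 = -0.339

-0.339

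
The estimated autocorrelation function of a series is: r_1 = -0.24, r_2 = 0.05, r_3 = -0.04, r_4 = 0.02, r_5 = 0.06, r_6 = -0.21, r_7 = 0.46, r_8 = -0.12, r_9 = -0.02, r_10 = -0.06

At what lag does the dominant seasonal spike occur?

7

The largest autocorrelation is r_7 = 0.46; the remaining lags stay at or below 0.06.
The dominant spike at lag 7 indicates a seasonal period of 7.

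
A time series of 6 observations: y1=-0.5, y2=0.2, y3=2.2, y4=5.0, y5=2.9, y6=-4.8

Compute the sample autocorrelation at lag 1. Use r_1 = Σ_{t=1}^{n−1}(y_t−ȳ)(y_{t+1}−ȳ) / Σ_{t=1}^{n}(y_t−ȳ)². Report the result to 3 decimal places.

0.046

Mean ȳ = (-0.5 + 0.2 + 2.2 + 5.0 + 2.9 − 4.8)/6 = 0.8333
Σ(y_t−ȳ)(y_{t+1}−ȳ) = (0.8444) + (-0.8656) + (5.6944) + (8.6111) + (-11.6422) = 2.6422
Denominator Σ(y_t−ȳ)² = 57.4133
r_1 = 2.6422 / 57.4133 = 0.046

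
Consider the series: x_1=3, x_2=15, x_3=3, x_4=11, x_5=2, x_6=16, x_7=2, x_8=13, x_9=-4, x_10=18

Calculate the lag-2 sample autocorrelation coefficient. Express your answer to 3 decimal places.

Mean x̄ = (3 + 15 + 3 + 11 + 2 + 16 + 2 + 13 − 4 + 18)/10 = 7.9000
Numerator Σ_{t=1}^{8}(x_t−x̄)(x_{t+2}−x̄) = 297.8800
Denominator Σ(x_t−x̄)² = 512.9000
r_2 = 297.8800 / 512.9000 = 0.581

0.581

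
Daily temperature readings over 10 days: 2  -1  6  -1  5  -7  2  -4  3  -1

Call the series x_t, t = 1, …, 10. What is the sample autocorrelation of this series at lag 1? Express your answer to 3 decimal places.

-0.640

Mean x̄ = (2 − 1 + 6 − 1 + 5 − 7 + 2 − 4 + 3 − 1)/10 = 0.4000
Numerator Σ_{t=1}^{9}(x_t−x̄)(x_{t+1}−x̄) = -92.3600
Denominator Σ(x_t−x̄)² = 144.4000
r_1 = -92.3600 / 144.4000 = -0.640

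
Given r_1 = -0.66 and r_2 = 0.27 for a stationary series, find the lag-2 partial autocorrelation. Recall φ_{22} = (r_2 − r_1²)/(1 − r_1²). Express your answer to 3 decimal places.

φ_{22} = (r_2 − r_1²) / (1 − r_1²)
r_1² = (-0.66)² = 0.4356
Numerator = 0.27 − 0.4356 = -0.1656; denominator = 1 − 0.4356 = 0.5644
φ_{22} = -0.1656 / 0.5644 = -0.293

-0.293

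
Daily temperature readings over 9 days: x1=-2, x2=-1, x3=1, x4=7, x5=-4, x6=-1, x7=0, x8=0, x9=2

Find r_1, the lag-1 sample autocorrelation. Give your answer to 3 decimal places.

Mean x̄ = (-2 − 1 + 1 + 7 − 4 − 1 + 0 + 0 + 2)/9 = 0.2222
Numerator Σ_{t=1}^{8}(x_t−x̄)(x_{t+1}−x̄) = -16.4938
Denominator Σ(x_t−x̄)² = 75.5556
r_1 = -16.4938 / 75.5556 = -0.218

-0.218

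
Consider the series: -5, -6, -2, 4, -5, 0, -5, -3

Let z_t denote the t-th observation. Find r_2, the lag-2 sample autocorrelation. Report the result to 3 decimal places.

-0.030

Mean z̄ = (-5 − 6 − 2 + 4 − 5 + 0 − 5 − 3)/8 = -2.7500
Deviations from mean: -2.2500, -3.2500, 0.7500, 6.7500, -2.2500, 2.7500, -2.2500, -0.2500
Σ(z_t−z̄)(z_{t+2}−z̄) = (-1.6875) + (-21.9375) + (-1.6875) + (18.5625) + (5.0625) + (-0.6875) = -2.3750
Denominator Σ(z_t−z̄)² = 79.5000
r_2 = -2.3750 / 79.5000 = -0.030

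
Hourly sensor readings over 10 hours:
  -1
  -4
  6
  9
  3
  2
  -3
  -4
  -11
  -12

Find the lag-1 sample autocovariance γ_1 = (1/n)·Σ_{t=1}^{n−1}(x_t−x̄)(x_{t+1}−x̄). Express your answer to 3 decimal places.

24.375

Mean x̄ = (-1 − 4 + 6 + 9 + 3 + 2 − 3 − 4 − 11 − 12)/10 = -1.5000
Σ_{t=1}^{9}(x_t−x̄)(x_{t+1}−x̄) = 243.7500
γ_1 = 243.7500 / 10 = 24.375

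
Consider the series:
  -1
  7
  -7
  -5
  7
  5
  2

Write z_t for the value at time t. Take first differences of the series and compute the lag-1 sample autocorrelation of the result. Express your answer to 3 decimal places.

First differences Δz: 8, -14, 2, 12, -2, -3
Mean of differences = 0.5000
Numerator Σ(Δz_t−Δz̄)(Δz_{t+1}−Δz̄) = -133.2500
Denominator Σ(Δz_t−Δz̄)² = 419.5000
r_1(Δz) = -133.2500 / 419.5000 = -0.318

-0.318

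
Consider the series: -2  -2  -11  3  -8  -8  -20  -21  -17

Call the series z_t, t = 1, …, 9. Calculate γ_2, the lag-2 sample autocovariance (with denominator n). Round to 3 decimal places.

16.104

Mean z̄ = (-2 − 2 − 11 + 3 − 8 − 8 − 20 − 21 − 17)/9 = -9.5556
Σ_{t=1}^{7}(z_t−z̄)(z_{t+2}−z̄) = 144.9383
γ_2 = 144.9383 / 9 = 16.104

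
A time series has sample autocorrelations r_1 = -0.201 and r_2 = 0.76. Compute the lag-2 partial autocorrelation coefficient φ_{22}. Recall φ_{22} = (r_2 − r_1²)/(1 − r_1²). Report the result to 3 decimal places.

φ_{22} = (r_2 − r_1²) / (1 − r_1²)
r_1² = (-0.201)² = 0.040401
Numerator = 0.76 − 0.0404 = 0.7196; denominator = 1 − 0.0404 = 0.9596
φ_{22} = 0.7196 / 0.9596 = 0.750

0.750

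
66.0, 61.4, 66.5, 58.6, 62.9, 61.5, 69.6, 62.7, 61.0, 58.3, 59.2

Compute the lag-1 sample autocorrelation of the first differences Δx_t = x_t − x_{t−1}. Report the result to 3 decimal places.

-0.640

First differences Δx: -4.6, 5.1, -7.9, 4.3, -1.4, 8.1, -6.9, -1.7, -2.7, 0.9
Mean of differences = -0.6800
Numerator Σ(Δx_t−Δx̄)(Δx_{t+1}−Δx̄) = -159.6504
Denominator Σ(Δx_t−Δx̄)² = 249.6160
r_1(Δx) = -159.6504 / 249.6160 = -0.640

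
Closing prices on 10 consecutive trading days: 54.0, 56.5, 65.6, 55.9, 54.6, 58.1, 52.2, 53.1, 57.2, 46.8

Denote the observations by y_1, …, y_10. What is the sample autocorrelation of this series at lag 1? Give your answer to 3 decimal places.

-0.042

Mean ȳ = (54.0 + 56.5 + 65.6 + 55.9 + 54.6 + 58.1 + 52.2 + 53.1 + 57.2 + 46.8)/10 = 55.4000
Numerator Σ_{t=1}^{9}(y_t−ȳ)(y_{t+1}−ȳ) = -8.6800
Denominator Σ(y_t−ȳ)² = 208.1200
r_1 = -8.6800 / 208.1200 = -0.042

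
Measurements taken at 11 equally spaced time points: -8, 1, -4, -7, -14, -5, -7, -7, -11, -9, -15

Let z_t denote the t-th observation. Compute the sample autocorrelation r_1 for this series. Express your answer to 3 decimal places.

0.124

Mean z̄ = (-8 + 1 − 4 − 7 − 14 − 5 − 7 − 7 − 11 − 9 − 15)/11 = -7.8182
Numerator Σ_{t=1}^{10}(z_t−z̄)(z_{t+1}−z̄) = 25.3306
Denominator Σ(z_t−z̄)² = 203.6364
r_1 = 25.3306 / 203.6364 = 0.124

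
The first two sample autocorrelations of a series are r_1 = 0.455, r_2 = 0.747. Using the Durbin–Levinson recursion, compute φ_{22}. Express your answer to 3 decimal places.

0.681

φ_{22} = (r_2 − r_1²) / (1 − r_1²)
r_1² = (0.455)² = 0.207025
Numerator = 0.747 − 0.2070 = 0.5400; denominator = 1 − 0.2070 = 0.7930
φ_{22} = 0.5400 / 0.7930 = 0.681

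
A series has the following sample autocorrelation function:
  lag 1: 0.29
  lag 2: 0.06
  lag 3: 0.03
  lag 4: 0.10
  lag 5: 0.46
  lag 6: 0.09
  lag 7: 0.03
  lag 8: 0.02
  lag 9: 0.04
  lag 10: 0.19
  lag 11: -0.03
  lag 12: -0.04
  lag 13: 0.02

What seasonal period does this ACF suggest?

5

The largest autocorrelation is r_5 = 0.46; the remaining lags stay at or below 0.29. The elevated value at lag 1 (0.29), dropping to 0.06 at lag 2, reflects decaying short-term dependence rather than seasonality.
The dominant spike at lag 5 indicates a seasonal period of 5.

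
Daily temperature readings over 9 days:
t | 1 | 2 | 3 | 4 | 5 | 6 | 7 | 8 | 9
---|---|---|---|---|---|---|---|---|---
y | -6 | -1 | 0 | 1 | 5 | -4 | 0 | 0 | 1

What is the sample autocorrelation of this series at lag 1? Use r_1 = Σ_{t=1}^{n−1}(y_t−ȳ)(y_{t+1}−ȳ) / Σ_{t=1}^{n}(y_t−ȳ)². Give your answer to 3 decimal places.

-0.112

Mean ȳ = (-6 − 1 + 0 + 1 + 5 − 4 + 0 + 0 + 1)/9 = -0.4444
Numerator Σ_{t=1}^{8}(y_t−ȳ)(y_{t+1}−ȳ) = -8.7531
Denominator Σ(y_t−ȳ)² = 78.2222
r_1 = -8.7531 / 78.2222 = -0.112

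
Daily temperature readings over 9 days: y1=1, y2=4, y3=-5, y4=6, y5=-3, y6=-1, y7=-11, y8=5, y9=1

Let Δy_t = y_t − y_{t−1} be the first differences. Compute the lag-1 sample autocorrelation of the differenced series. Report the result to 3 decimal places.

-0.729

First differences Δy: 3, -9, 11, -9, 2, -10, 16, -4
Mean of differences = 0.0000
Numerator Σ(Δy_t−Δȳ)(Δy_{t+1}−Δȳ) = -487.0000
Denominator Σ(Δy_t−Δȳ)² = 668.0000
r_1(Δy) = -487.0000 / 668.0000 = -0.729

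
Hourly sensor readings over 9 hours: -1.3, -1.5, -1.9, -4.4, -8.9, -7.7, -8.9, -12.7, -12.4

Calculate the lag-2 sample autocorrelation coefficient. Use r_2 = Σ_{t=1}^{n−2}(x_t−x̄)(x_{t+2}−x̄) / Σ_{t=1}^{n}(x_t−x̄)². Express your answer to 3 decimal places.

0.295

Mean x̄ = (-1.3 − 1.5 − 1.9 − 4.4 − 8.9 − 7.7 − 8.9 − 12.7 − 12.4)/9 = -6.6333
Numerator Σ_{t=1}^{7}(x_t−x̄)(x_{t+2}−x̄) = 48.2778
Denominator Σ(x_t−x̄)² = 163.6600
r_2 = 48.2778 / 163.6600 = 0.295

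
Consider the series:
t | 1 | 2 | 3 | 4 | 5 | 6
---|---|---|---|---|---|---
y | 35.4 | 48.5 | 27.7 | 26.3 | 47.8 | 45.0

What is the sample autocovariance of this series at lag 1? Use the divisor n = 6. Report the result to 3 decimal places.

Mean ȳ = (35.4 + 48.5 + 27.7 + 26.3 + 47.8 + 45.0)/6 = 38.4500
Σ_{t=1}^{5}(y_t−ȳ)(y_{t+1}−ȳ) = -60.4375
γ_1 = -60.4375 / 6 = -10.073

-10.073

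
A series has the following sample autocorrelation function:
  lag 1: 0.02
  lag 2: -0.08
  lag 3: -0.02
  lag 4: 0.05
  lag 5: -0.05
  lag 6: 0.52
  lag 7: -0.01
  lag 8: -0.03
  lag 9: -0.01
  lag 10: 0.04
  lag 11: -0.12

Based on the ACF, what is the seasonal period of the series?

The largest autocorrelation is r_6 = 0.52; the remaining lags stay at or below 0.05.
The dominant spike at lag 6 indicates a seasonal period of 6.

6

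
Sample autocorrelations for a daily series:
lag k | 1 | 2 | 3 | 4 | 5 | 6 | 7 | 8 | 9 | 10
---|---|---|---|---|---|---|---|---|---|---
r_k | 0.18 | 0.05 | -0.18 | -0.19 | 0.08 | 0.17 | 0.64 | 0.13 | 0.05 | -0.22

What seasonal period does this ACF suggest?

7

The largest autocorrelation is r_7 = 0.64; the remaining lags stay at or below 0.18.
The dominant spike at lag 7 indicates a seasonal period of 7.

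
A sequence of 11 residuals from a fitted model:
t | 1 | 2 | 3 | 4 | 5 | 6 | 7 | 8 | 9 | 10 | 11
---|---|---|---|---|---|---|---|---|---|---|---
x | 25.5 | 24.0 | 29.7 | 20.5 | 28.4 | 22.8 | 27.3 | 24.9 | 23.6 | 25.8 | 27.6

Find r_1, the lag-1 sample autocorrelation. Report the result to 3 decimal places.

Mean x̄ = (25.5 + 24.0 + 29.7 + 20.5 + 28.4 + 22.8 + 27.3 + 24.9 + 23.6 + 25.8 + 27.6)/11 = 25.4636
Numerator Σ_{t=1}^{10}(x_t−x̄)(x_{t+1}−x̄) = -54.4622
Denominator Σ(x_t−x̄)² = 72.2855
r_1 = -54.4622 / 72.2855 = -0.753

-0.753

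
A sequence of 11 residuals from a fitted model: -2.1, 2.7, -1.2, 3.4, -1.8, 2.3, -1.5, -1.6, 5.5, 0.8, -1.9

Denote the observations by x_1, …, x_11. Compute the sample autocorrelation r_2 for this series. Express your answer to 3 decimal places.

-0.025

Mean x̄ = (-2.1 + 2.7 − 1.2 + 3.4 − 1.8 + 2.3 − 1.5 − 1.6 + 5.5 + 0.8 − 1.9)/11 = 0.4182
Numerator Σ_{t=1}^{9}(x_t−x̄)(x_{t+2}−x̄) = -1.7625
Denominator Σ(x_t−x̄)² = 70.6164
r_2 = -1.7625 / 70.6164 = -0.025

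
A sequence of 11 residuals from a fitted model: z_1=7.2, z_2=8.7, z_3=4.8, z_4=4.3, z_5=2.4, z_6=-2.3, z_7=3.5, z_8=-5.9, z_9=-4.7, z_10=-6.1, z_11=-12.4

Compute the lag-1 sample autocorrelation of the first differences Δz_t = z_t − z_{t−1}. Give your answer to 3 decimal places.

-0.663

First differences Δz: 1.5, -3.9, -0.5, -1.9, -4.7, 5.8, -9.4, 1.2, -1.4, -6.3
Mean of differences = -1.9600
Numerator Σ(Δz_t−Δz̄)(Δz_{t+1}−Δz̄) = -112.7896
Denominator Σ(Δz_t−Δz̄)² = 170.0840
r_1(Δz) = -112.7896 / 170.0840 = -0.663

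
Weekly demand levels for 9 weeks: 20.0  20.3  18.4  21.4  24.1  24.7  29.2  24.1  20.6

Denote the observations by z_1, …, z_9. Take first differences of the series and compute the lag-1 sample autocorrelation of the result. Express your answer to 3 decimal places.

0.010

First differences Δz: 0.3, -1.9, 3.0, 2.7, 0.6, 4.5, -5.1, -3.5
Mean of differences = 0.0750
Numerator Σ(Δz_t−Δz̄)(Δz_{t+1}−Δz̄) = 0.7594
Denominator Σ(Δz_t−Δz̄)² = 78.8150
r_1(Δz) = 0.7594 / 78.8150 = 0.010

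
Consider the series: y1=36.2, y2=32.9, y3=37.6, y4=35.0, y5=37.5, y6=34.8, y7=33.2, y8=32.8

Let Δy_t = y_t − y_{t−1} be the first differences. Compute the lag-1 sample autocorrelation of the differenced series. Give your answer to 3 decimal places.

-0.664

First differences Δy: -3.3, 4.7, -2.6, 2.5, -2.7, -1.6, -0.4
Mean of differences = -0.4857
Numerator Σ(Δy_t−Δȳ)(Δy_{t+1}−Δȳ) = -36.1102
Denominator Σ(Δy_t−Δȳ)² = 54.3486
r_1(Δy) = -36.1102 / 54.3486 = -0.664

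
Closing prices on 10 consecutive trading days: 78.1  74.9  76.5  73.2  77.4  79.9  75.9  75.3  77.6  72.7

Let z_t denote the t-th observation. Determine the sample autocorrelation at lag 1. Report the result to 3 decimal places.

-0.221

Mean z̄ = (78.1 + 74.9 + 76.5 + 73.2 + 77.4 + 79.9 + 75.9 + 75.3 + 77.6 + 72.7)/10 = 76.1500
Numerator Σ_{t=1}^{9}(z_t−z̄)(z_{t+1}−z̄) = -9.8675
Denominator Σ(z_t−z̄)² = 44.6050
r_1 = -9.8675 / 44.6050 = -0.221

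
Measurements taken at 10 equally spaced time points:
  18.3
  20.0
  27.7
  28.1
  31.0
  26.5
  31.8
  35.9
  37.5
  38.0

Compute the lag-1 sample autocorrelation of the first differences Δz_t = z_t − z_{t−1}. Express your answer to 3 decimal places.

First differences Δz: 1.7, 7.7, 0.4, 2.9, -4.5, 5.3, 4.1, 1.6, 0.5
Mean of differences = 2.1889
Numerator Σ(Δz_t−Δz̄)(Δz_{t+1}−Δz̄) = -33.5768
Denominator Σ(Δz_t−Δz̄)² = 95.5889
r_1(Δz) = -33.5768 / 95.5889 = -0.351

-0.351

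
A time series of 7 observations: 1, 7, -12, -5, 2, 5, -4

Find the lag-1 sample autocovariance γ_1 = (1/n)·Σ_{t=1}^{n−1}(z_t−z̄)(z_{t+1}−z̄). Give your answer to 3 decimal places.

Mean z̄ = (1 + 7 − 12 − 5 + 2 + 5 − 4)/7 = -0.8571
Deviations: 1.8571, 7.8571, -11.1429, -4.1429, 2.8571, 5.8571, -3.1429
Σ_{t=1}^{6}(z_t−z̄)(z_{t+1}−z̄) = -40.3061
γ_1 = -40.3061 / 7 = -5.758

-5.758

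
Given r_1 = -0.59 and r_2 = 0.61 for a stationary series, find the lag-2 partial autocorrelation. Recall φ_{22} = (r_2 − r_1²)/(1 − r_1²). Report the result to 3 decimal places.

φ_{22} = (r_2 − r_1²) / (1 − r_1²)
r_1² = (-0.59)² = 0.3481
Numerator = 0.61 − 0.3481 = 0.2619; denominator = 1 − 0.3481 = 0.6519
φ_{22} = 0.2619 / 0.6519 = 0.402

0.402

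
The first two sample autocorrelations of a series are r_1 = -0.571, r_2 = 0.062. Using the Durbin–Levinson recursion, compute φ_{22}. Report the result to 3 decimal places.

-0.392

φ_{22} = (r_2 − r_1²) / (1 − r_1²)
r_1² = (-0.571)² = 0.326041
Numerator = 0.062 − 0.3260 = -0.2640; denominator = 1 − 0.3260 = 0.6740
φ_{22} = -0.2640 / 0.6740 = -0.392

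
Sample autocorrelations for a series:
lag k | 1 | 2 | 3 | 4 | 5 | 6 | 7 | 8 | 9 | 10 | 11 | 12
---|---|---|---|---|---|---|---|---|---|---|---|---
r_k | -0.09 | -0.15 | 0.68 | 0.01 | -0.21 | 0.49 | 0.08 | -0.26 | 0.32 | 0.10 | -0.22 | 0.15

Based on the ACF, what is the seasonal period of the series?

3

The largest autocorrelation is r_3 = 0.68, with weaker echoes at lags 6 (0.49), 9 (0.32) and 12 (0.15); the remaining lags stay at or below 0.10.
The dominant spike at lag 3 indicates a seasonal period of 3.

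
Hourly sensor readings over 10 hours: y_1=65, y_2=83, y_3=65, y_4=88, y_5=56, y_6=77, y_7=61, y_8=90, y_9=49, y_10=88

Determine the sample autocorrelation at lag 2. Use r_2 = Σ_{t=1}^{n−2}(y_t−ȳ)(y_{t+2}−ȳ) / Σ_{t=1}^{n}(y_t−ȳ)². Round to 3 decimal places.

Mean ȳ = (65 + 83 + 65 + 88 + 56 + 77 + 61 + 90 + 49 + 88)/10 = 72.2000
Numerator Σ_{t=1}^{8}(y_t−ȳ)(y_{t+2}−ȳ) = 1222.9200
Denominator Σ(y_t−ȳ)² = 1985.6000
r_2 = 1222.9200 / 1985.6000 = 0.616

0.616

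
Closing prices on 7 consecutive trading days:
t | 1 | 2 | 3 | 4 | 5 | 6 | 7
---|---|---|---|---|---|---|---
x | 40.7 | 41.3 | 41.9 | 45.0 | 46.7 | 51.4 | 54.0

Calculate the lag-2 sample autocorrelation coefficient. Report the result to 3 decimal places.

0.143

Mean x̄ = (40.7 + 41.3 + 41.9 + 45.0 + 46.7 + 51.4 + 54.0)/7 = 45.8571
Deviations from mean: -5.1571, -4.5571, -3.9571, -0.8571, 0.8429, 5.5429, 8.1429
Σ(x_t−x̄)(x_{t+2}−x̄) = (20.4076) + (3.9061) + (-3.3353) + (-4.7510) + (6.8633) = 23.0906
Denominator Σ(x_t−x̄)² = 161.4971
r_2 = 23.0906 / 161.4971 = 0.143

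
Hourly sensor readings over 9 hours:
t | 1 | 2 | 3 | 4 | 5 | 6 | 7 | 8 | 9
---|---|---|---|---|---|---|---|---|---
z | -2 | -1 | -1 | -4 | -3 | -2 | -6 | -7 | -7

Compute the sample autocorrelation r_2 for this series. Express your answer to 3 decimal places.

0.113

Mean z̄ = (-2 − 1 − 1 − 4 − 3 − 2 − 6 − 7 − 7)/9 = -3.6667
Σ(z_t−z̄)(z_{t+2}−z̄) = (4.4444) + (-0.8889) + (1.7778) + (-0.5556) + (-1.5556) + (-5.5556) + (7.7778) = 5.4444
Denominator Σ(z_t−z̄)² = 48.0000
r_2 = 5.4444 / 48.0000 = 0.113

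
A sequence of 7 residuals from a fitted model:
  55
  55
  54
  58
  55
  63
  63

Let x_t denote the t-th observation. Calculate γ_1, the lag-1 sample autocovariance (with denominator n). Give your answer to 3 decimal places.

Mean x̄ = (55 + 55 + 54 + 58 + 55 + 63 + 63)/7 = 57.5714
Deviations: -2.5714, -2.5714, -3.5714, 0.4286, -2.5714, 5.4286, 5.4286
Σ_{t=1}^{6}(x_t−x̄)(x_{t+1}−x̄) = 28.6735
γ_1 = 28.6735 / 7 = 4.096

4.096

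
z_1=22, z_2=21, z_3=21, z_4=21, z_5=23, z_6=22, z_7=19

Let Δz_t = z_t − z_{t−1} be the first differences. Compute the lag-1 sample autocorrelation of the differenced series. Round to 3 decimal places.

0.093

First differences Δz: -1, 0, 0, 2, -1, -3
Mean of differences = -0.5000
Numerator Σ(Δz_t−Δz̄)(Δz_{t+1}−Δz̄) = 1.2500
Denominator Σ(Δz_t−Δz̄)² = 13.5000
r_1(Δz) = 1.2500 / 13.5000 = 0.093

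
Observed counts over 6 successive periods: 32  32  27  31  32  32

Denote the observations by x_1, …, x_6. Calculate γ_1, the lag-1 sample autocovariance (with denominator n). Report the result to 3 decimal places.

-0.333

Mean x̄ = (32 + 32 + 27 + 31 + 32 + 32)/6 = 31.0000
Deviations: 1.0000, 1.0000, -4.0000, 0.0000, 1.0000, 1.0000
Σ_{t=1}^{5}(x_t−x̄)(x_{t+1}−x̄) = -2.0000
γ_1 = -2.0000 / 6 = -0.333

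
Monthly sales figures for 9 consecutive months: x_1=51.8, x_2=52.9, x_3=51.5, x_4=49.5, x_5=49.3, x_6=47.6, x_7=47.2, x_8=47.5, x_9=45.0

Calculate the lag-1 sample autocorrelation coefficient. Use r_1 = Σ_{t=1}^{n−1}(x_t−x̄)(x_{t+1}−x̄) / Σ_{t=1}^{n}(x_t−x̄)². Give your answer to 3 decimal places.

Mean x̄ = (51.8 + 52.9 + 51.5 + 49.5 + 49.3 + 47.6 + 47.2 + 47.5 + 45.0)/9 = 49.1444
Numerator Σ_{t=1}^{8}(x_t−x̄)(x_{t+1}−x̄) = 32.4880
Denominator Σ(x_t−x̄)² = 52.9022
r_1 = 32.4880 / 52.9022 = 0.614

0.614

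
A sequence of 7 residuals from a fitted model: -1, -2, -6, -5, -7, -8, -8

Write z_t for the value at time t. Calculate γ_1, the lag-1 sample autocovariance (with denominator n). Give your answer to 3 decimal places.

Mean z̄ = (-1 − 2 − 6 − 5 − 7 − 8 − 8)/7 = -5.2857
Deviations: 4.2857, 3.2857, -0.7143, 0.2857, -1.7143, -2.7143, -2.7143
Σ_{t=1}^{6}(z_t−z̄)(z_{t+1}−z̄) = 23.0612
γ_1 = 23.0612 / 7 = 3.294

3.294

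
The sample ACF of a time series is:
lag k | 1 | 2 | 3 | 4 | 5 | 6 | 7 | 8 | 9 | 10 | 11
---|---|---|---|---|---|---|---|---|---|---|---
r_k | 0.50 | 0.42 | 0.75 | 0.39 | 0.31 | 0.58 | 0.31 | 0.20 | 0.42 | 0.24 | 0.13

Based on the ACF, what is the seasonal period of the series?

3

The largest autocorrelation is r_3 = 0.75, with a weaker echo at lag 6 (0.58); the remaining lags stay at or below 0.50. The elevated value at lag 1 (0.50), dropping to 0.42 at lag 2, reflects decaying short-term dependence rather than seasonality.
The dominant spike at lag 3 indicates a seasonal period of 3.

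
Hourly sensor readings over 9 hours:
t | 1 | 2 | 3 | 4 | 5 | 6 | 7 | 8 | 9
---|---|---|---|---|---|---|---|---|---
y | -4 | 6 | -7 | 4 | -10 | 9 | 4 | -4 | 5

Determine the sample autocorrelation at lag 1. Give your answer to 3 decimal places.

-0.635

Mean ȳ = (-4 + 6 − 7 + 4 − 10 + 9 + 4 − 4 + 5)/9 = 0.3333
Numerator Σ_{t=1}^{8}(y_t−ȳ)(y_{t+1}−ȳ) = -224.7778
Denominator Σ(y_t−ȳ)² = 354.0000
r_1 = -224.7778 / 354.0000 = -0.635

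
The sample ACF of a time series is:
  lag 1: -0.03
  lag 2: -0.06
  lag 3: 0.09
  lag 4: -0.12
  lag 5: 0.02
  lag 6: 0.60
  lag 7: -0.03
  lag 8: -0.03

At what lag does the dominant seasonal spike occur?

6

The largest autocorrelation is r_6 = 0.60; the remaining lags stay at or below 0.09.
The dominant spike at lag 6 indicates a seasonal period of 6.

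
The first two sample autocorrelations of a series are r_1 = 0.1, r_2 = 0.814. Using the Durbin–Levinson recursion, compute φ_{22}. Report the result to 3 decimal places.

0.812

φ_{22} = (r_2 − r_1²) / (1 − r_1²)
r_1² = (0.1)² = 0.01
Numerator = 0.814 − 0.0100 = 0.8040; denominator = 1 − 0.0100 = 0.9900
φ_{22} = 0.8040 / 0.9900 = 0.812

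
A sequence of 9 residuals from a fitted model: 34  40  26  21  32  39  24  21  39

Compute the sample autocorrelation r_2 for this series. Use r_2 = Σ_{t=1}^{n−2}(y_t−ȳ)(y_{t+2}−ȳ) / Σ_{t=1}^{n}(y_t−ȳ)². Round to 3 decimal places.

Mean ȳ = (34 + 40 + 26 + 21 + 32 + 39 + 24 + 21 + 39)/9 = 30.6667
Numerator Σ_{t=1}^{7}(y_t−ȳ)(y_{t+2}−ȳ) = -337.5556
Denominator Σ(y_t−ȳ)² = 492.0000
r_2 = -337.5556 / 492.0000 = -0.686

-0.686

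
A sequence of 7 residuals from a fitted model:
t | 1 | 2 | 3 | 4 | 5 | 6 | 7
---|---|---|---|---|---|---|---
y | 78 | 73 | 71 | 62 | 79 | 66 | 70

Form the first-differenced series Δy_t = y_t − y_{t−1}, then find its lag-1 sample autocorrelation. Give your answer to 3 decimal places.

First differences Δy: -5, -2, -9, 17, -13, 4
Mean of differences = -1.3333
Numerator Σ(Δy_t−Δȳ)(Δy_{t+1}−Δȳ) = -409.1111
Denominator Σ(Δy_t−Δȳ)² = 573.3333
r_1(Δy) = -409.1111 / 573.3333 = -0.714

-0.714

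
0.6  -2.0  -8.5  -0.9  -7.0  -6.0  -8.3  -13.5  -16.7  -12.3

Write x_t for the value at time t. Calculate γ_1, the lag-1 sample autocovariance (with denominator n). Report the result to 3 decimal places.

Mean x̄ = (0.6 − 2.0 − 8.5 − 0.9 − 7.0 − 6.0 − 8.3 − 13.5 − 16.7 − 12.3)/10 = -7.4600
Σ_{t=1}^{9}(x_t−x̄)(x_{t+1}−x̄) = 139.5744
γ_1 = 139.5744 / 10 = 13.957

13.957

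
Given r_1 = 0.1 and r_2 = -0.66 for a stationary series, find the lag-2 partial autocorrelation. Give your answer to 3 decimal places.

φ_{22} = (r_2 − r_1²) / (1 − r_1²)
r_1² = (0.1)² = 0.01
Numerator = -0.66 − 0.0100 = -0.6700; denominator = 1 − 0.0100 = 0.9900
φ_{22} = -0.6700 / 0.9900 = -0.677

-0.677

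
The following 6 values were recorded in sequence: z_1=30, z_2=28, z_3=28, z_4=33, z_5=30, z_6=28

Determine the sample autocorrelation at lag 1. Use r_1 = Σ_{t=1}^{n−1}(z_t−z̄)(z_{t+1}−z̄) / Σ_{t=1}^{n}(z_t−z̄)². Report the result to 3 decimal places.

-0.141

Mean z̄ = (30 + 28 + 28 + 33 + 30 + 28)/6 = 29.5000
Deviations from mean: 0.5000, -1.5000, -1.5000, 3.5000, 0.5000, -1.5000
Numerator Σ_{t=1}^{5}(z_t−z̄)(z_{t+1}−z̄) = -2.7500
Denominator Σ(z_t−z̄)² = 19.5000
r_1 = -2.7500 / 19.5000 = -0.141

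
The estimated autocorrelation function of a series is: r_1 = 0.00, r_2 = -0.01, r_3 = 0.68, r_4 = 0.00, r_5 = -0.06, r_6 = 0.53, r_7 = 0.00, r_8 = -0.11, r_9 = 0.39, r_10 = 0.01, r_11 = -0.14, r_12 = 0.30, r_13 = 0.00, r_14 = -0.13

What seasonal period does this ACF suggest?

The largest autocorrelation is r_3 = 0.68, with weaker echoes at lags 6 (0.53), 9 (0.39) and 12 (0.30); the remaining lags stay at or below 0.01.
The dominant spike at lag 3 indicates a seasonal period of 3.

3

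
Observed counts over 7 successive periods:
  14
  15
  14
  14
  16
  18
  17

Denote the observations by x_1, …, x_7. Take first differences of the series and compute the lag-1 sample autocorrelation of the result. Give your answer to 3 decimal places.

First differences Δx: 1, -1, 0, 2, 2, -1
Mean of differences = 0.5000
Numerator Σ(Δx_t−Δx̄)(Δx_{t+1}−Δx̄) = -0.7500
Denominator Σ(Δx_t−Δx̄)² = 9.5000
r_1(Δx) = -0.7500 / 9.5000 = -0.079

-0.079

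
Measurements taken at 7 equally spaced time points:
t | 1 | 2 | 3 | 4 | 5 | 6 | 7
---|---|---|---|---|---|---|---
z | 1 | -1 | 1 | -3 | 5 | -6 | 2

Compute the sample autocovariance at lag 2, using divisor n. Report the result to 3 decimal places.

5.341

Mean z̄ = (1 − 1 + 1 − 3 + 5 − 6 + 2)/7 = -0.1429
Deviations: 1.1429, -0.8571, 1.1429, -2.8571, 5.1429, -5.8571, 2.1429
Σ_{t=1}^{5}(z_t−z̄)(z_{t+2}−z̄) = 37.3878
γ_2 = 37.3878 / 7 = 5.341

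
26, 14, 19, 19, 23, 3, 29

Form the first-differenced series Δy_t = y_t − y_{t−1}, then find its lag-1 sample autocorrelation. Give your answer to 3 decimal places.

-0.520

First differences Δy: -12, 5, 0, 4, -20, 26
Mean of differences = 0.5000
Numerator Σ(Δy_t−Δȳ)(Δy_{t+1}−Δȳ) = -654.7500
Denominator Σ(Δy_t−Δȳ)² = 1259.5000
r_1(Δy) = -654.7500 / 1259.5000 = -0.520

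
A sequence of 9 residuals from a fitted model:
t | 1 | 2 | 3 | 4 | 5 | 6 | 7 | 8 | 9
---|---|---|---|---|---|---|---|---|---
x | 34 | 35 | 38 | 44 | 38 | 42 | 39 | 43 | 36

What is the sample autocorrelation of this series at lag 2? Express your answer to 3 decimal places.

0.140

Mean x̄ = (34 + 35 + 38 + 44 + 38 + 42 + 39 + 43 + 36)/9 = 38.7778
Σ(x_t−x̄)(x_{t+2}−x̄) = (3.7160) + (-19.7284) + (0.6049) + (16.8272) + (-0.1728) + (13.6049) + (-0.6173) = 14.2346
Denominator Σ(x_t−x̄)² = 101.5556
r_2 = 14.2346 / 101.5556 = 0.140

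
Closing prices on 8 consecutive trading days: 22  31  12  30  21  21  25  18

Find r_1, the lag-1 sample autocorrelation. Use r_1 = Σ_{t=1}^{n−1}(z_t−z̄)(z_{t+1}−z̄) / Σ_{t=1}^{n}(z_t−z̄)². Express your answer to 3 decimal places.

Mean z̄ = (22 + 31 + 12 + 30 + 21 + 21 + 25 + 18)/8 = 22.5000
Deviations from mean: -0.5000, 8.5000, -10.5000, 7.5000, -1.5000, -1.5000, 2.5000, -4.5000
Numerator Σ_{t=1}^{7}(z_t−z̄)(z_{t+1}−z̄) = -196.2500
Denominator Σ(z_t−z̄)² = 270.0000
r_1 = -196.2500 / 270.0000 = -0.727

-0.727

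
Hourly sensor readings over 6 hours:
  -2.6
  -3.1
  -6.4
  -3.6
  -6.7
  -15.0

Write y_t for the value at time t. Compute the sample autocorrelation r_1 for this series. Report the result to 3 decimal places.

0.124

Mean ȳ = (-2.6 − 3.1 − 6.4 − 3.6 − 6.7 − 15.0)/6 = -6.2333
Deviations from mean: 3.6333, 3.1333, -0.1667, 2.6333, -0.4667, -8.7667
Σ(y_t−ȳ)(y_{t+1}−ȳ) = (11.3844) + (-0.5222) + (-0.4389) + (-1.2289) + (4.0911) = 13.2856
Denominator Σ(y_t−ȳ)² = 107.0533
r_1 = 13.2856 / 107.0533 = 0.124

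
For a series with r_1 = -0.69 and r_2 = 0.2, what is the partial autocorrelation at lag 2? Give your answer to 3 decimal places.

-0.527

φ_{22} = (r_2 − r_1²) / (1 − r_1²)
r_1² = (-0.69)² = 0.4761
Numerator = 0.2 − 0.4761 = -0.2761; denominator = 1 − 0.4761 = 0.5239
φ_{22} = -0.2761 / 0.5239 = -0.527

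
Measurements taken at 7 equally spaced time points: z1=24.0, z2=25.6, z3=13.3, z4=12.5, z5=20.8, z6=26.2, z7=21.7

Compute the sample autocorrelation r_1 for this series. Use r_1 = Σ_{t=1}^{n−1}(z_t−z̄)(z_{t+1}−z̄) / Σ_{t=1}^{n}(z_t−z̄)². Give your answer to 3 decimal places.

Mean z̄ = (24.0 + 25.6 + 13.3 + 12.5 + 20.8 + 26.2 + 21.7)/7 = 20.5857
Deviations from mean: 3.4143, 5.0143, -7.2857, -8.0857, 0.2143, 5.6143, 1.1143
Numerator Σ_{t=1}^{6}(z_t−z̄)(z_{t+1}−z̄) = 45.2241
Denominator Σ(z_t−z̄)² = 188.0686
r_1 = 45.2241 / 188.0686 = 0.240

0.240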